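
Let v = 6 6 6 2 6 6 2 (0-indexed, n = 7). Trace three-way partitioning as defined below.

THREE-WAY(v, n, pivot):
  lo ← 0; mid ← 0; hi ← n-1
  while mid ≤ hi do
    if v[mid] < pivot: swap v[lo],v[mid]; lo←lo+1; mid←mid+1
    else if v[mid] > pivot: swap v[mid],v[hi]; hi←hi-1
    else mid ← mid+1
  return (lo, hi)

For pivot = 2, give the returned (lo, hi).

(0, 1)

lo=0 mid=0 hi=6
6>2: swap(0,6), hi=5 ⇒ 2 6 6 2 6 6 6
2=2: mid=1
6>2: swap(1,5), hi=4 ⇒ 2 6 6 2 6 6 6
6>2: swap(1,4), hi=3 ⇒ 2 6 6 2 6 6 6
6>2: swap(1,3), hi=2 ⇒ 2 2 6 6 6 6 6
2=2: mid=2
6>2: swap(2,2), hi=1 ⇒ 2 2 6 6 6 6 6
done. lo=0 hi=1; v=2 2 6 6 6 6 6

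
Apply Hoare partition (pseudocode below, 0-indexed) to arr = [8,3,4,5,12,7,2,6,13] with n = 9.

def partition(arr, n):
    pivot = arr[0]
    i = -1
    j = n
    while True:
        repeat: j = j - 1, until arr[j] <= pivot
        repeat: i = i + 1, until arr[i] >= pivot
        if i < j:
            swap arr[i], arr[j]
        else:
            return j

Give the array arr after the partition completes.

pivot = arr[0] = 8; i = -1, j = 9
j→7 (arr[7]=6≤8), i→0 (arr[0]=8≥8); i<j, swap → [6,3,4,5,12,7,2,8,13]
j→6 (arr[6]=2≤8), i→4 (arr[4]=12≥8); i<j, swap → [6,3,4,5,2,7,12,8,13]
j→5, i→6; i≥j, return j=5. arr = [6,3,4,5,2,7,12,8,13]

[6,3,4,5,2,7,12,8,13]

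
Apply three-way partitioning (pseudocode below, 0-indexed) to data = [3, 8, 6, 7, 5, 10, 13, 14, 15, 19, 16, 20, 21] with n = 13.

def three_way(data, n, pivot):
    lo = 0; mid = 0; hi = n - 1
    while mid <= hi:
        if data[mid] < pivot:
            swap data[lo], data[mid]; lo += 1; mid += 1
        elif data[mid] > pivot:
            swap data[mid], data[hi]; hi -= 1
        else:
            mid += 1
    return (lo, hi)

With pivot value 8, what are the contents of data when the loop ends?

lo=0 mid=0 hi=12
3<8: swap(0,0), lo=1 mid=1 ⇒ [3, 8, 6, 7, 5, 10, 13, 14, 15, 19, 16, 20, 21]
8=8: mid=2
6<8: swap(1,2), lo=2 mid=3 ⇒ [3, 6, 8, 7, 5, 10, 13, 14, 15, 19, 16, 20, 21]
7<8: swap(2,3), lo=3 mid=4 ⇒ [3, 6, 7, 8, 5, 10, 13, 14, 15, 19, 16, 20, 21]
5<8: swap(3,4), lo=4 mid=5 ⇒ [3, 6, 7, 5, 8, 10, 13, 14, 15, 19, 16, 20, 21]
10>8: swap(5,12), hi=11 ⇒ [3, 6, 7, 5, 8, 21, 13, 14, 15, 19, 16, 20, 10]
21>8: swap(5,11), hi=10 ⇒ [3, 6, 7, 5, 8, 20, 13, 14, 15, 19, 16, 21, 10]
20>8: swap(5,10), hi=9 ⇒ [3, 6, 7, 5, 8, 16, 13, 14, 15, 19, 20, 21, 10]
16>8: swap(5,9), hi=8 ⇒ [3, 6, 7, 5, 8, 19, 13, 14, 15, 16, 20, 21, 10]
19>8: swap(5,8), hi=7 ⇒ [3, 6, 7, 5, 8, 15, 13, 14, 19, 16, 20, 21, 10]
15>8: swap(5,7), hi=6 ⇒ [3, 6, 7, 5, 8, 14, 13, 15, 19, 16, 20, 21, 10]
14>8: swap(5,6), hi=5 ⇒ [3, 6, 7, 5, 8, 13, 14, 15, 19, 16, 20, 21, 10]
13>8: swap(5,5), hi=4 ⇒ [3, 6, 7, 5, 8, 13, 14, 15, 19, 16, 20, 21, 10]
done. lo=4 hi=4; data=[3, 6, 7, 5, 8, 13, 14, 15, 19, 16, 20, 21, 10]

[3, 6, 7, 5, 8, 13, 14, 15, 19, 16, 20, 21, 10]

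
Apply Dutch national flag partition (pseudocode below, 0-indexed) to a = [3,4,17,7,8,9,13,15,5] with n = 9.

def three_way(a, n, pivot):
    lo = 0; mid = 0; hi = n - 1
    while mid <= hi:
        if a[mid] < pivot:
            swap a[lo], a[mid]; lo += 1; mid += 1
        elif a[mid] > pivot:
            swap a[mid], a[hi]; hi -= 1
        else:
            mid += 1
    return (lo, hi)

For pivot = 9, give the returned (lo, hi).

lo=0 mid=0 hi=8
3<9: swap(0,0), lo=1 mid=1 ⇒ [3,4,17,7,8,9,13,15,5]
4<9: swap(1,1), lo=2 mid=2 ⇒ [3,4,17,7,8,9,13,15,5]
17>9: swap(2,8), hi=7 ⇒ [3,4,5,7,8,9,13,15,17]
5<9: swap(2,2), lo=3 mid=3 ⇒ [3,4,5,7,8,9,13,15,17]
7<9: swap(3,3), lo=4 mid=4 ⇒ [3,4,5,7,8,9,13,15,17]
8<9: swap(4,4), lo=5 mid=5 ⇒ [3,4,5,7,8,9,13,15,17]
9=9: mid=6
13>9: swap(6,7), hi=6 ⇒ [3,4,5,7,8,9,15,13,17]
15>9: swap(6,6), hi=5 ⇒ [3,4,5,7,8,9,15,13,17]
done. lo=5 hi=5; a=[3,4,5,7,8,9,15,13,17]

(5, 5)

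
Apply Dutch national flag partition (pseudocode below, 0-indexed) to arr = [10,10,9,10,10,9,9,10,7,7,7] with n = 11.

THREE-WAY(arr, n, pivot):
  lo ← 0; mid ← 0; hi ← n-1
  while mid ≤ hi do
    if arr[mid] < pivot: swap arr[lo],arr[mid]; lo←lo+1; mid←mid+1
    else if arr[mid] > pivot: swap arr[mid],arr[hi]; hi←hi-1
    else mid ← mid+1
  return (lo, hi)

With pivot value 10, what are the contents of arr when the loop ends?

[9,9,9,7,7,7,10,10,10,10,10]

pivot = 10; lo=0, mid=0, hi=10
arr[mid]=10=10: mid=1
arr[mid]=10=10: mid=2
arr[mid]=9<10: swap arr[0],arr[2]; lo=1,mid=3 → [9,10,10,10,10,9,9,10,7,7,7]
arr[mid]=10=10: mid=4
arr[mid]=10=10: mid=5
arr[mid]=9<10: swap arr[1],arr[5]; lo=2,mid=6 → [9,9,10,10,10,10,9,10,7,7,7]
arr[mid]=9<10: swap arr[2],arr[6]; lo=3,mid=7 → [9,9,9,10,10,10,10,10,7,7,7]
arr[mid]=10=10: mid=8
arr[mid]=7<10: swap arr[3],arr[8]; lo=4,mid=9 → [9,9,9,7,10,10,10,10,10,7,7]
arr[mid]=7<10: swap arr[4],arr[9]; lo=5,mid=10 → [9,9,9,7,7,10,10,10,10,10,7]
arr[mid]=7<10: swap arr[5],arr[10]; lo=6,mid=11 → [9,9,9,7,7,7,10,10,10,10,10]
end: lo=6, hi=10; arr = [9,9,9,7,7,7,10,10,10,10,10]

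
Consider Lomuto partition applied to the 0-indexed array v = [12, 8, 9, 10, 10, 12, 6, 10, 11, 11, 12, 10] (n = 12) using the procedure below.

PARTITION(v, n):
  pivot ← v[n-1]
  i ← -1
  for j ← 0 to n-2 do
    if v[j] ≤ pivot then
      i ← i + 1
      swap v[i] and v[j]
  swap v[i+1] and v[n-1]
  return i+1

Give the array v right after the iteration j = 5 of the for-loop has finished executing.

pivot = v[11] = 10; i = -1
j=0: v[0]=12 > 10 → no swap
j=1: v[1]=8 ≤ 10 → i=0, swap v[0],v[1] → [8, 12, 9, 10, 10, 12, 6, 10, 11, 11, 12, 10]
j=2: v[2]=9 ≤ 10 → i=1, swap v[1],v[2] → [8, 9, 12, 10, 10, 12, 6, 10, 11, 11, 12, 10]
j=3: v[3]=10 ≤ 10 → i=2, swap v[2],v[3] → [8, 9, 10, 12, 10, 12, 6, 10, 11, 11, 12, 10]
j=4: v[4]=10 ≤ 10 → i=3, swap v[3],v[4] → [8, 9, 10, 10, 12, 12, 6, 10, 11, 11, 12, 10]
j=5: v[5]=12 > 10 → no swap
(after j=5) v = [8, 9, 10, 10, 12, 12, 6, 10, 11, 11, 12, 10]

[8, 9, 10, 10, 12, 12, 6, 10, 11, 11, 12, 10]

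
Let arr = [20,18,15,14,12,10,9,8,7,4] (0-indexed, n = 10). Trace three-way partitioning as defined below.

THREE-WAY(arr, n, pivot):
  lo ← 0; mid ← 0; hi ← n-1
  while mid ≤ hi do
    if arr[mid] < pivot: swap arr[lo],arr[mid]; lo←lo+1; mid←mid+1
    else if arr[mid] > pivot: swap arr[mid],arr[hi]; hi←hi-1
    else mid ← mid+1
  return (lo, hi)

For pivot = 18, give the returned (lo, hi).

(8, 8)

pivot = 18; lo=0, mid=0, hi=9
arr[mid]=20>18: swap arr[0],arr[9]; hi=8 → [4,18,15,14,12,10,9,8,7,20]
arr[mid]=4<18: swap arr[0],arr[0]; lo=1,mid=1 → [4,18,15,14,12,10,9,8,7,20]
arr[mid]=18=18: mid=2
arr[mid]=15<18: swap arr[1],arr[2]; lo=2,mid=3 → [4,15,18,14,12,10,9,8,7,20]
arr[mid]=14<18: swap arr[2],arr[3]; lo=3,mid=4 → [4,15,14,18,12,10,9,8,7,20]
arr[mid]=12<18: swap arr[3],arr[4]; lo=4,mid=5 → [4,15,14,12,18,10,9,8,7,20]
arr[mid]=10<18: swap arr[4],arr[5]; lo=5,mid=6 → [4,15,14,12,10,18,9,8,7,20]
arr[mid]=9<18: swap arr[5],arr[6]; lo=6,mid=7 → [4,15,14,12,10,9,18,8,7,20]
arr[mid]=8<18: swap arr[6],arr[7]; lo=7,mid=8 → [4,15,14,12,10,9,8,18,7,20]
arr[mid]=7<18: swap arr[7],arr[8]; lo=8,mid=9 → [4,15,14,12,10,9,8,7,18,20]
end: lo=8, hi=8; arr = [4,15,14,12,10,9,8,7,18,20]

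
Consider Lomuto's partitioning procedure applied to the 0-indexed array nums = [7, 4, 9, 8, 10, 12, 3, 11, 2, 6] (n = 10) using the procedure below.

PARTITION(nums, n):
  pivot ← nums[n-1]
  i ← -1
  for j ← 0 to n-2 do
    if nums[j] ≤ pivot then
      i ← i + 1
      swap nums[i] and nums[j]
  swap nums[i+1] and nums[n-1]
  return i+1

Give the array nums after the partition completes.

pivot = nums[9] = 6; i = -1
j=0: nums[0]=7 > 6 → no swap
j=1: nums[1]=4 ≤ 6 → i=0, swap nums[0],nums[1] → [4, 7, 9, 8, 10, 12, 3, 11, 2, 6]
j=2: nums[2]=9 > 6 → no swap
j=3: nums[3]=8 > 6 → no swap
j=4: nums[4]=10 > 6 → no swap
j=5: nums[5]=12 > 6 → no swap
j=6: nums[6]=3 ≤ 6 → i=1, swap nums[1],nums[6] → [4, 3, 9, 8, 10, 12, 7, 11, 2, 6]
j=7: nums[7]=11 > 6 → no swap
j=8: nums[8]=2 ≤ 6 → i=2, swap nums[2],nums[8] → [4, 3, 2, 8, 10, 12, 7, 11, 9, 6]
final swap nums[3],nums[9] → [4, 3, 2, 6, 10, 12, 7, 11, 9, 8]; return 3

[4, 3, 2, 6, 10, 12, 7, 11, 9, 8]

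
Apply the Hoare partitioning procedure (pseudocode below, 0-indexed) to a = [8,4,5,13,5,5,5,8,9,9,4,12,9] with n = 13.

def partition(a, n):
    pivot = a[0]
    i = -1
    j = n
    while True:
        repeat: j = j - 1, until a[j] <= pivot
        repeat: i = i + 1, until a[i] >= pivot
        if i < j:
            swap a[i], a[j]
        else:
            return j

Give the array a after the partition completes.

[4,4,5,8,5,5,5,13,9,9,8,12,9]

pivot = a[0] = 8; i = -1, j = 13
j→10 (a[10]=4≤8), i→0 (a[0]=8≥8); i<j, swap → [4,4,5,13,5,5,5,8,9,9,8,12,9]
j→7 (a[7]=8≤8), i→3 (a[3]=13≥8); i<j, swap → [4,4,5,8,5,5,5,13,9,9,8,12,9]
j→6, i→7; i≥j, return j=6. a = [4,4,5,8,5,5,5,13,9,9,8,12,9]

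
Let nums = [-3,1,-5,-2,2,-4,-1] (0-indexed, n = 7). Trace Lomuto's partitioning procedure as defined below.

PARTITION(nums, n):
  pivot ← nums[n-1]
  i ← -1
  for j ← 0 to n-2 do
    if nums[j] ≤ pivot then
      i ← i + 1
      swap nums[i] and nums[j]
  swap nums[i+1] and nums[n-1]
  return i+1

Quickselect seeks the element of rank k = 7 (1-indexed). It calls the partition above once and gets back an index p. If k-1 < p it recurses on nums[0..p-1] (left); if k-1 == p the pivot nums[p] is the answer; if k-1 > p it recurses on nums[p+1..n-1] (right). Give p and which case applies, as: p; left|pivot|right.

pivot=-1, i=-1
j=0: -3≤-1, i=0, swap(0,0) ⇒ [-3,1,-5,-2,2,-4,-1]
j=1: 1>-1, skip
j=2: -5≤-1, i=1, swap(1,2) ⇒ [-3,-5,1,-2,2,-4,-1]
j=3: -2≤-1, i=2, swap(2,3) ⇒ [-3,-5,-2,1,2,-4,-1]
j=4: 2>-1, skip
j=5: -4≤-1, i=3, swap(3,5) ⇒ [-3,-5,-2,-4,2,1,-1]
swap(4,6) ⇒ [-3,-5,-2,-4,-1,1,2]; return 4
p = 4; k-1 = 6 > 4 ⇒ right

4; right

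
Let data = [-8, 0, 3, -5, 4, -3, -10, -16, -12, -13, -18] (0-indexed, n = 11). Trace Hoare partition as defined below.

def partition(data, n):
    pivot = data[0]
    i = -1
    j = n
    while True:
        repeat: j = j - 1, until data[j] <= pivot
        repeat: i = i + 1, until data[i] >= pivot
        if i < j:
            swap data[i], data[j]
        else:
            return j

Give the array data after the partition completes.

[-18, -13, -12, -16, -10, -3, 4, -5, 3, 0, -8]

pivot = data[0] = -8; i = -1, j = 11
j→10 (data[10]=-18≤-8), i→0 (data[0]=-8≥-8); i<j, swap → [-18, 0, 3, -5, 4, -3, -10, -16, -12, -13, -8]
j→9 (data[9]=-13≤-8), i→1 (data[1]=0≥-8); i<j, swap → [-18, -13, 3, -5, 4, -3, -10, -16, -12, 0, -8]
j→8 (data[8]=-12≤-8), i→2 (data[2]=3≥-8); i<j, swap → [-18, -13, -12, -5, 4, -3, -10, -16, 3, 0, -8]
j→7 (data[7]=-16≤-8), i→3 (data[3]=-5≥-8); i<j, swap → [-18, -13, -12, -16, 4, -3, -10, -5, 3, 0, -8]
j→6 (data[6]=-10≤-8), i→4 (data[4]=4≥-8); i<j, swap → [-18, -13, -12, -16, -10, -3, 4, -5, 3, 0, -8]
j→4, i→5; i≥j, return j=4. data = [-18, -13, -12, -16, -10, -3, 4, -5, 3, 0, -8]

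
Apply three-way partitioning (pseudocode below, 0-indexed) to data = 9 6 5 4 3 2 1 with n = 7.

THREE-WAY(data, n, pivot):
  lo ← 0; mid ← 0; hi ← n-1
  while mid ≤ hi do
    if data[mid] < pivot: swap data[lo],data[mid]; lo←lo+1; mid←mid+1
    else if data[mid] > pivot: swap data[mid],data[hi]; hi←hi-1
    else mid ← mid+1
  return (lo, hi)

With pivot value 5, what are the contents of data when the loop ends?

1 2 4 3 5 6 9

pivot = 5; lo=0, mid=0, hi=6
data[mid]=9>5: swap data[0],data[6]; hi=5 → 1 6 5 4 3 2 9
data[mid]=1<5: swap data[0],data[0]; lo=1,mid=1 → 1 6 5 4 3 2 9
data[mid]=6>5: swap data[1],data[5]; hi=4 → 1 2 5 4 3 6 9
data[mid]=2<5: swap data[1],data[1]; lo=2,mid=2 → 1 2 5 4 3 6 9
data[mid]=5=5: mid=3
data[mid]=4<5: swap data[2],data[3]; lo=3,mid=4 → 1 2 4 5 3 6 9
data[mid]=3<5: swap data[3],data[4]; lo=4,mid=5 → 1 2 4 3 5 6 9
end: lo=4, hi=4; data = 1 2 4 3 5 6 9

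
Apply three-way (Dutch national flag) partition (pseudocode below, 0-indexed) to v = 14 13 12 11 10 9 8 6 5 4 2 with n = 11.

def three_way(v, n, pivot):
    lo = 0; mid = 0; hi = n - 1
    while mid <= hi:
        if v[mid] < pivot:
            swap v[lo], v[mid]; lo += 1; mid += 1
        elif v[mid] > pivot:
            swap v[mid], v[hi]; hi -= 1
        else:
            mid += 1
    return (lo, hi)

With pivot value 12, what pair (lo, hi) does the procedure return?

lo=0 mid=0 hi=10
14>12: swap(0,10), hi=9 ⇒ 2 13 12 11 10 9 8 6 5 4 14
2<12: swap(0,0), lo=1 mid=1 ⇒ 2 13 12 11 10 9 8 6 5 4 14
13>12: swap(1,9), hi=8 ⇒ 2 4 12 11 10 9 8 6 5 13 14
4<12: swap(1,1), lo=2 mid=2 ⇒ 2 4 12 11 10 9 8 6 5 13 14
12=12: mid=3
11<12: swap(2,3), lo=3 mid=4 ⇒ 2 4 11 12 10 9 8 6 5 13 14
10<12: swap(3,4), lo=4 mid=5 ⇒ 2 4 11 10 12 9 8 6 5 13 14
9<12: swap(4,5), lo=5 mid=6 ⇒ 2 4 11 10 9 12 8 6 5 13 14
8<12: swap(5,6), lo=6 mid=7 ⇒ 2 4 11 10 9 8 12 6 5 13 14
6<12: swap(6,7), lo=7 mid=8 ⇒ 2 4 11 10 9 8 6 12 5 13 14
5<12: swap(7,8), lo=8 mid=9 ⇒ 2 4 11 10 9 8 6 5 12 13 14
done. lo=8 hi=8; v=2 4 11 10 9 8 6 5 12 13 14

(8, 8)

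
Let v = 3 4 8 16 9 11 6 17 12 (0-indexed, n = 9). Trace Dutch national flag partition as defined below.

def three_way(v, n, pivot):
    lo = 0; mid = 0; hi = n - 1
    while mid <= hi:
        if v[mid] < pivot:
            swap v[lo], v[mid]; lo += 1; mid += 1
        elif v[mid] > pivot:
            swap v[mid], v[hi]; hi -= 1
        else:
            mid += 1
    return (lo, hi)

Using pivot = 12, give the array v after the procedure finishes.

lo=0 mid=0 hi=8
3<12: swap(0,0), lo=1 mid=1 ⇒ 3 4 8 16 9 11 6 17 12
4<12: swap(1,1), lo=2 mid=2 ⇒ 3 4 8 16 9 11 6 17 12
8<12: swap(2,2), lo=3 mid=3 ⇒ 3 4 8 16 9 11 6 17 12
16>12: swap(3,8), hi=7 ⇒ 3 4 8 12 9 11 6 17 16
12=12: mid=4
9<12: swap(3,4), lo=4 mid=5 ⇒ 3 4 8 9 12 11 6 17 16
11<12: swap(4,5), lo=5 mid=6 ⇒ 3 4 8 9 11 12 6 17 16
6<12: swap(5,6), lo=6 mid=7 ⇒ 3 4 8 9 11 6 12 17 16
17>12: swap(7,7), hi=6 ⇒ 3 4 8 9 11 6 12 17 16
done. lo=6 hi=6; v=3 4 8 9 11 6 12 17 16

3 4 8 9 11 6 12 17 16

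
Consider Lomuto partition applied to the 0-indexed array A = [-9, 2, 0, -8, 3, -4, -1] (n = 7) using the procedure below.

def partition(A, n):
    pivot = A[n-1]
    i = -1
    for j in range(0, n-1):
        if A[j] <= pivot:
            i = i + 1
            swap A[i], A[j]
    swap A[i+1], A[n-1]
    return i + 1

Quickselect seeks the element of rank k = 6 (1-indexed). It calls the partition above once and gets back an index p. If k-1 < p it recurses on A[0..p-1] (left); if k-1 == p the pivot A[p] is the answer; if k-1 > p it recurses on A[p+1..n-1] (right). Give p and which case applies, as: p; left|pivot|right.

pivot = A[6] = -1; i = -1
j=0: A[0]=-9 ≤ -1 → i=0, swap A[0],A[0] (no change) → [-9, 2, 0, -8, 3, -4, -1]
j=1: A[1]=2 > -1 → no swap
j=2: A[2]=0 > -1 → no swap
j=3: A[3]=-8 ≤ -1 → i=1, swap A[1],A[3] → [-9, -8, 0, 2, 3, -4, -1]
j=4: A[4]=3 > -1 → no swap
j=5: A[5]=-4 ≤ -1 → i=2, swap A[2],A[5] → [-9, -8, -4, 2, 3, 0, -1]
final swap A[3],A[6] → [-9, -8, -4, -1, 3, 0, 2]; return 3
p = 3; k-1 = 5 > 3 ⇒ right

3; right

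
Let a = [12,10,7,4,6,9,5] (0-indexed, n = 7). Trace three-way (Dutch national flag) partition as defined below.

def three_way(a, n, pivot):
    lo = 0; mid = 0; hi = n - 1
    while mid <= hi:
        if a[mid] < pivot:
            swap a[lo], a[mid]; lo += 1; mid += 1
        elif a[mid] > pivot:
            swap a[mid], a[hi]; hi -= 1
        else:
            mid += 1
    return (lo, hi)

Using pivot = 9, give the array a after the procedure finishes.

lo=0 mid=0 hi=6
12>9: swap(0,6), hi=5 ⇒ [5,10,7,4,6,9,12]
5<9: swap(0,0), lo=1 mid=1 ⇒ [5,10,7,4,6,9,12]
10>9: swap(1,5), hi=4 ⇒ [5,9,7,4,6,10,12]
9=9: mid=2
7<9: swap(1,2), lo=2 mid=3 ⇒ [5,7,9,4,6,10,12]
4<9: swap(2,3), lo=3 mid=4 ⇒ [5,7,4,9,6,10,12]
6<9: swap(3,4), lo=4 mid=5 ⇒ [5,7,4,6,9,10,12]
done. lo=4 hi=4; a=[5,7,4,6,9,10,12]

[5,7,4,6,9,10,12]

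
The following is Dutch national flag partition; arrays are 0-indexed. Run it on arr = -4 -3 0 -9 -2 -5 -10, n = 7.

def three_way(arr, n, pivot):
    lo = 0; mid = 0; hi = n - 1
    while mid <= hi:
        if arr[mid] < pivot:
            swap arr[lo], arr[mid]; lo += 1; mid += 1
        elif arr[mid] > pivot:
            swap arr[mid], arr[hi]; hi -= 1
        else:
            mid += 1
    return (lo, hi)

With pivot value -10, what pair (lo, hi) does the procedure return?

pivot = -10; lo=0, mid=0, hi=6
arr[mid]=-4>-10: swap arr[0],arr[6]; hi=5 → -10 -3 0 -9 -2 -5 -4
arr[mid]=-10=-10: mid=1
arr[mid]=-3>-10: swap arr[1],arr[5]; hi=4 → -10 -5 0 -9 -2 -3 -4
arr[mid]=-5>-10: swap arr[1],arr[4]; hi=3 → -10 -2 0 -9 -5 -3 -4
arr[mid]=-2>-10: swap arr[1],arr[3]; hi=2 → -10 -9 0 -2 -5 -3 -4
arr[mid]=-9>-10: swap arr[1],arr[2]; hi=1 → -10 0 -9 -2 -5 -3 -4
arr[mid]=0>-10: swap arr[1],arr[1]; hi=0 → -10 0 -9 -2 -5 -3 -4
end: lo=0, hi=0; arr = -10 0 -9 -2 -5 -3 -4

(0, 0)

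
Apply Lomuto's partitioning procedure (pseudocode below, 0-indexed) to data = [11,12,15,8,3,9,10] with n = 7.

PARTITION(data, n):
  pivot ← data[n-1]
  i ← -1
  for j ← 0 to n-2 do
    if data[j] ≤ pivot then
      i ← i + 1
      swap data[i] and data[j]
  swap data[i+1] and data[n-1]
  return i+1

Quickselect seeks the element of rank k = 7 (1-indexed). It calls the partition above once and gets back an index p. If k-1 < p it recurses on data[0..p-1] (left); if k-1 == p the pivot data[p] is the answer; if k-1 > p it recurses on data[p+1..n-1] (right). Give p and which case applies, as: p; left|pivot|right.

pivot=10, i=-1
j=0: 11>10, skip
j=1: 12>10, skip
j=2: 15>10, skip
j=3: 8≤10, i=0, swap(0,3) ⇒ [8,12,15,11,3,9,10]
j=4: 3≤10, i=1, swap(1,4) ⇒ [8,3,15,11,12,9,10]
j=5: 9≤10, i=2, swap(2,5) ⇒ [8,3,9,11,12,15,10]
swap(3,6) ⇒ [8,3,9,10,12,15,11]; return 3
p = 3; k-1 = 6 > 3 ⇒ right

3; right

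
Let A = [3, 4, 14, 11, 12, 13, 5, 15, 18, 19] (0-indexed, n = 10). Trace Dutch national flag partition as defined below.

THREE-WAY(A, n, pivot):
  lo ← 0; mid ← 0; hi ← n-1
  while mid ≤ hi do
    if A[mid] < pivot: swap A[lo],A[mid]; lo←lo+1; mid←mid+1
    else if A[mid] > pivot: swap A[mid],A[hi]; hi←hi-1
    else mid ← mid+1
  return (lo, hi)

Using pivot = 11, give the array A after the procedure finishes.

[3, 4, 5, 11, 13, 12, 15, 18, 19, 14]

lo=0 mid=0 hi=9
3<11: swap(0,0), lo=1 mid=1 ⇒ [3, 4, 14, 11, 12, 13, 5, 15, 18, 19]
4<11: swap(1,1), lo=2 mid=2 ⇒ [3, 4, 14, 11, 12, 13, 5, 15, 18, 19]
14>11: swap(2,9), hi=8 ⇒ [3, 4, 19, 11, 12, 13, 5, 15, 18, 14]
19>11: swap(2,8), hi=7 ⇒ [3, 4, 18, 11, 12, 13, 5, 15, 19, 14]
18>11: swap(2,7), hi=6 ⇒ [3, 4, 15, 11, 12, 13, 5, 18, 19, 14]
15>11: swap(2,6), hi=5 ⇒ [3, 4, 5, 11, 12, 13, 15, 18, 19, 14]
5<11: swap(2,2), lo=3 mid=3 ⇒ [3, 4, 5, 11, 12, 13, 15, 18, 19, 14]
11=11: mid=4
12>11: swap(4,5), hi=4 ⇒ [3, 4, 5, 11, 13, 12, 15, 18, 19, 14]
13>11: swap(4,4), hi=3 ⇒ [3, 4, 5, 11, 13, 12, 15, 18, 19, 14]
done. lo=3 hi=3; A=[3, 4, 5, 11, 13, 12, 15, 18, 19, 14]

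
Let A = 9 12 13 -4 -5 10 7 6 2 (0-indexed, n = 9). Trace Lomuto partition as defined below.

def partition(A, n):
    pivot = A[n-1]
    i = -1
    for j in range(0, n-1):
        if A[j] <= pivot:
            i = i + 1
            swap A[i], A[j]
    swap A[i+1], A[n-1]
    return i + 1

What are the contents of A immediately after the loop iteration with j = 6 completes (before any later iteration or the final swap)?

-4 -5 13 9 12 10 7 6 2

pivot = A[8] = 2; i = -1
j=0: A[0]=9 > 2 → no swap
j=1: A[1]=12 > 2 → no swap
j=2: A[2]=13 > 2 → no swap
j=3: A[3]=-4 ≤ 2 → i=0, swap A[0],A[3] → -4 12 13 9 -5 10 7 6 2
j=4: A[4]=-5 ≤ 2 → i=1, swap A[1],A[4] → -4 -5 13 9 12 10 7 6 2
j=5: A[5]=10 > 2 → no swap
j=6: A[6]=7 > 2 → no swap
(after j=6) A = -4 -5 13 9 12 10 7 6 2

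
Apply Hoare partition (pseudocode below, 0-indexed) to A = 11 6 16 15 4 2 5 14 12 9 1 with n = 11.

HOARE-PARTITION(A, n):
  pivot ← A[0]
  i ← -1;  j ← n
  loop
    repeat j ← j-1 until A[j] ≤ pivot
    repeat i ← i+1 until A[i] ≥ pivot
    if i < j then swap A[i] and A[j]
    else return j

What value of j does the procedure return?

5

pivot = A[0] = 11; i = -1, j = 11
j→10 (A[10]=1≤11), i→0 (A[0]=11≥11); i<j, swap → 1 6 16 15 4 2 5 14 12 9 11
j→9 (A[9]=9≤11), i→2 (A[2]=16≥11); i<j, swap → 1 6 9 15 4 2 5 14 12 16 11
j→6 (A[6]=5≤11), i→3 (A[3]=15≥11); i<j, swap → 1 6 9 5 4 2 15 14 12 16 11
j→5, i→6; i≥j, return j=5. A = 1 6 9 5 4 2 15 14 12 16 11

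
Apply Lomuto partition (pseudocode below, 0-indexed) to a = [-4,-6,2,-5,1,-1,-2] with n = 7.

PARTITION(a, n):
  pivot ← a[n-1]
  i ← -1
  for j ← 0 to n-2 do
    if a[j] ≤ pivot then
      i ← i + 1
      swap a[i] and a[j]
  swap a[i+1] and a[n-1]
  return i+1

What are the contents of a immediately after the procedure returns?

pivot = a[6] = -2; i = -1
j=0: a[0]=-4 ≤ -2 → i=0, swap a[0],a[0] (no change) → [-4,-6,2,-5,1,-1,-2]
j=1: a[1]=-6 ≤ -2 → i=1, swap a[1],a[1] (no change) → [-4,-6,2,-5,1,-1,-2]
j=2: a[2]=2 > -2 → no swap
j=3: a[3]=-5 ≤ -2 → i=2, swap a[2],a[3] → [-4,-6,-5,2,1,-1,-2]
j=4: a[4]=1 > -2 → no swap
j=5: a[5]=-1 > -2 → no swap
final swap a[3],a[6] → [-4,-6,-5,-2,1,-1,2]; return 3

[-4,-6,-5,-2,1,-1,2]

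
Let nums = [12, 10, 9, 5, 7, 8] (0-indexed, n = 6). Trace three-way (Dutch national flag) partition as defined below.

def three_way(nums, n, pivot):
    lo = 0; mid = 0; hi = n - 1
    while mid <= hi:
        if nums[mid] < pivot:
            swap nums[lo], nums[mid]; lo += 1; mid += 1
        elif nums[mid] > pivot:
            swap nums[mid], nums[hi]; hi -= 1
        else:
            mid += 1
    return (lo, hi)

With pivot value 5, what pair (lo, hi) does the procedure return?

(0, 0)

pivot = 5; lo=0, mid=0, hi=5
nums[mid]=12>5: swap nums[0],nums[5]; hi=4 → [8, 10, 9, 5, 7, 12]
nums[mid]=8>5: swap nums[0],nums[4]; hi=3 → [7, 10, 9, 5, 8, 12]
nums[mid]=7>5: swap nums[0],nums[3]; hi=2 → [5, 10, 9, 7, 8, 12]
nums[mid]=5=5: mid=1
nums[mid]=10>5: swap nums[1],nums[2]; hi=1 → [5, 9, 10, 7, 8, 12]
nums[mid]=9>5: swap nums[1],nums[1]; hi=0 → [5, 9, 10, 7, 8, 12]
end: lo=0, hi=0; nums = [5, 9, 10, 7, 8, 12]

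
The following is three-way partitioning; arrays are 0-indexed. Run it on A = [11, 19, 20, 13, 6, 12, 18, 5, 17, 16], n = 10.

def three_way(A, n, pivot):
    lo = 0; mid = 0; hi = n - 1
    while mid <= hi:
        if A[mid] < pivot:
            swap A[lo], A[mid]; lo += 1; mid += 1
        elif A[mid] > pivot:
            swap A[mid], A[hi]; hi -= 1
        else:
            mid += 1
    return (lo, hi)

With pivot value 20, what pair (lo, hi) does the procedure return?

(9, 9)

lo=0 mid=0 hi=9
11<20: swap(0,0), lo=1 mid=1 ⇒ [11, 19, 20, 13, 6, 12, 18, 5, 17, 16]
19<20: swap(1,1), lo=2 mid=2 ⇒ [11, 19, 20, 13, 6, 12, 18, 5, 17, 16]
20=20: mid=3
13<20: swap(2,3), lo=3 mid=4 ⇒ [11, 19, 13, 20, 6, 12, 18, 5, 17, 16]
6<20: swap(3,4), lo=4 mid=5 ⇒ [11, 19, 13, 6, 20, 12, 18, 5, 17, 16]
12<20: swap(4,5), lo=5 mid=6 ⇒ [11, 19, 13, 6, 12, 20, 18, 5, 17, 16]
18<20: swap(5,6), lo=6 mid=7 ⇒ [11, 19, 13, 6, 12, 18, 20, 5, 17, 16]
5<20: swap(6,7), lo=7 mid=8 ⇒ [11, 19, 13, 6, 12, 18, 5, 20, 17, 16]
17<20: swap(7,8), lo=8 mid=9 ⇒ [11, 19, 13, 6, 12, 18, 5, 17, 20, 16]
16<20: swap(8,9), lo=9 mid=10 ⇒ [11, 19, 13, 6, 12, 18, 5, 17, 16, 20]
done. lo=9 hi=9; A=[11, 19, 13, 6, 12, 18, 5, 17, 16, 20]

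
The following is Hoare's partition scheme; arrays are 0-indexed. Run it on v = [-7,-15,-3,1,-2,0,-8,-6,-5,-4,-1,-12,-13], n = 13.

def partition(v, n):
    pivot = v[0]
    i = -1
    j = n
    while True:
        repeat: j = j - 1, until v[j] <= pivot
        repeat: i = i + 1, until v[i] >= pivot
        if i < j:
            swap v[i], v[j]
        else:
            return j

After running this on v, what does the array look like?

pivot=-7
j stops at 12 (-13), i stops at 0 (-7); swap ⇒ [-13,-15,-3,1,-2,0,-8,-6,-5,-4,-1,-12,-7]
j stops at 11 (-12), i stops at 2 (-3); swap ⇒ [-13,-15,-12,1,-2,0,-8,-6,-5,-4,-1,-3,-7]
j stops at 6 (-8), i stops at 3 (1); swap ⇒ [-13,-15,-12,-8,-2,0,1,-6,-5,-4,-1,-3,-7]
j stops at 3, i stops at 4; i≥j ⇒ return 3. v=[-13,-15,-12,-8,-2,0,1,-6,-5,-4,-1,-3,-7]

[-13,-15,-12,-8,-2,0,1,-6,-5,-4,-1,-3,-7]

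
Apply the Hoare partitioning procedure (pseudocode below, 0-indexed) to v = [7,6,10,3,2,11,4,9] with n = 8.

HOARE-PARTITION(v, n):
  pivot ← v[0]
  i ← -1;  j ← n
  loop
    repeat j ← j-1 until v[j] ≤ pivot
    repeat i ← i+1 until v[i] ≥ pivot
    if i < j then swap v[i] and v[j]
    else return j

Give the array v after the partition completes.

pivot=7
j stops at 6 (4), i stops at 0 (7); swap ⇒ [4,6,10,3,2,11,7,9]
j stops at 4 (2), i stops at 2 (10); swap ⇒ [4,6,2,3,10,11,7,9]
j stops at 3, i stops at 4; i≥j ⇒ return 3. v=[4,6,2,3,10,11,7,9]

[4,6,2,3,10,11,7,9]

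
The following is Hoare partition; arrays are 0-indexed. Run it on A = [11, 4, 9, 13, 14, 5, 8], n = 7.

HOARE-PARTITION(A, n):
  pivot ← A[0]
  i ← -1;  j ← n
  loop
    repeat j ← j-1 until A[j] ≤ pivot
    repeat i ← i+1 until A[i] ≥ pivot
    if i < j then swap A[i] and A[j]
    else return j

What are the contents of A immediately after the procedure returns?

pivot = A[0] = 11; i = -1, j = 7
j→6 (A[6]=8≤11), i→0 (A[0]=11≥11); i<j, swap → [8, 4, 9, 13, 14, 5, 11]
j→5 (A[5]=5≤11), i→3 (A[3]=13≥11); i<j, swap → [8, 4, 9, 5, 14, 13, 11]
j→3, i→4; i≥j, return j=3. A = [8, 4, 9, 5, 14, 13, 11]

[8, 4, 9, 5, 14, 13, 11]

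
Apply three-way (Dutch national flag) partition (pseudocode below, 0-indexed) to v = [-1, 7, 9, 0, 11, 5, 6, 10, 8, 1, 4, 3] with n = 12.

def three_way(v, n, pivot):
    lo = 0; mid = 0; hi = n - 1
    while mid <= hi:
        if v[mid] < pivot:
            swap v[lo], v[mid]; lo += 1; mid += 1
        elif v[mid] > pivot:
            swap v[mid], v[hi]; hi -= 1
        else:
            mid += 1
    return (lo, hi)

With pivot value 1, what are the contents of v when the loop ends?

[-1, 0, 1, 11, 5, 6, 10, 8, 9, 4, 3, 7]

pivot = 1; lo=0, mid=0, hi=11
v[mid]=-1<1: swap v[0],v[0]; lo=1,mid=1 → [-1, 7, 9, 0, 11, 5, 6, 10, 8, 1, 4, 3]
v[mid]=7>1: swap v[1],v[11]; hi=10 → [-1, 3, 9, 0, 11, 5, 6, 10, 8, 1, 4, 7]
v[mid]=3>1: swap v[1],v[10]; hi=9 → [-1, 4, 9, 0, 11, 5, 6, 10, 8, 1, 3, 7]
v[mid]=4>1: swap v[1],v[9]; hi=8 → [-1, 1, 9, 0, 11, 5, 6, 10, 8, 4, 3, 7]
v[mid]=1=1: mid=2
v[mid]=9>1: swap v[2],v[8]; hi=7 → [-1, 1, 8, 0, 11, 5, 6, 10, 9, 4, 3, 7]
v[mid]=8>1: swap v[2],v[7]; hi=6 → [-1, 1, 10, 0, 11, 5, 6, 8, 9, 4, 3, 7]
v[mid]=10>1: swap v[2],v[6]; hi=5 → [-1, 1, 6, 0, 11, 5, 10, 8, 9, 4, 3, 7]
v[mid]=6>1: swap v[2],v[5]; hi=4 → [-1, 1, 5, 0, 11, 6, 10, 8, 9, 4, 3, 7]
v[mid]=5>1: swap v[2],v[4]; hi=3 → [-1, 1, 11, 0, 5, 6, 10, 8, 9, 4, 3, 7]
v[mid]=11>1: swap v[2],v[3]; hi=2 → [-1, 1, 0, 11, 5, 6, 10, 8, 9, 4, 3, 7]
v[mid]=0<1: swap v[1],v[2]; lo=2,mid=3 → [-1, 0, 1, 11, 5, 6, 10, 8, 9, 4, 3, 7]
end: lo=2, hi=2; v = [-1, 0, 1, 11, 5, 6, 10, 8, 9, 4, 3, 7]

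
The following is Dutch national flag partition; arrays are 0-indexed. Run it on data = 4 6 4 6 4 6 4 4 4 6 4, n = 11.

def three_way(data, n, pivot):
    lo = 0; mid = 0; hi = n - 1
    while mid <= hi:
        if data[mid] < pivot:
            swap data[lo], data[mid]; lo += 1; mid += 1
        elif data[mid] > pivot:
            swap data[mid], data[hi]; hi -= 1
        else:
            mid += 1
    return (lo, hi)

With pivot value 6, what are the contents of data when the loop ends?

lo=0 mid=0 hi=10
4<6: swap(0,0), lo=1 mid=1 ⇒ 4 6 4 6 4 6 4 4 4 6 4
6=6: mid=2
4<6: swap(1,2), lo=2 mid=3 ⇒ 4 4 6 6 4 6 4 4 4 6 4
6=6: mid=4
4<6: swap(2,4), lo=3 mid=5 ⇒ 4 4 4 6 6 6 4 4 4 6 4
6=6: mid=6
4<6: swap(3,6), lo=4 mid=7 ⇒ 4 4 4 4 6 6 6 4 4 6 4
4<6: swap(4,7), lo=5 mid=8 ⇒ 4 4 4 4 4 6 6 6 4 6 4
4<6: swap(5,8), lo=6 mid=9 ⇒ 4 4 4 4 4 4 6 6 6 6 4
6=6: mid=10
4<6: swap(6,10), lo=7 mid=11 ⇒ 4 4 4 4 4 4 4 6 6 6 6
done. lo=7 hi=10; data=4 4 4 4 4 4 4 6 6 6 6

4 4 4 4 4 4 4 6 6 6 6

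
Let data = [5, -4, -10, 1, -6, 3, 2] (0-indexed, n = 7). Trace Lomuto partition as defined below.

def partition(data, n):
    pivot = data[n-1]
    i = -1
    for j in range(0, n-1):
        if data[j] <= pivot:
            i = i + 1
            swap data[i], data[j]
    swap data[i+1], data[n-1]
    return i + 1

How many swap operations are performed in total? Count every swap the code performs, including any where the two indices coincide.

pivot = data[6] = 2; i = -1
j=0: data[0]=5 > 2 → no swap
j=1: data[1]=-4 ≤ 2 → i=0, swap data[0],data[1] → [-4, 5, -10, 1, -6, 3, 2]
j=2: data[2]=-10 ≤ 2 → i=1, swap data[1],data[2] → [-4, -10, 5, 1, -6, 3, 2]
j=3: data[3]=1 ≤ 2 → i=2, swap data[2],data[3] → [-4, -10, 1, 5, -6, 3, 2]
j=4: data[4]=-6 ≤ 2 → i=3, swap data[3],data[4] → [-4, -10, 1, -6, 5, 3, 2]
j=5: data[5]=3 > 2 → no swap
final swap data[4],data[6] → [-4, -10, 1, -6, 2, 3, 5]; return 4

5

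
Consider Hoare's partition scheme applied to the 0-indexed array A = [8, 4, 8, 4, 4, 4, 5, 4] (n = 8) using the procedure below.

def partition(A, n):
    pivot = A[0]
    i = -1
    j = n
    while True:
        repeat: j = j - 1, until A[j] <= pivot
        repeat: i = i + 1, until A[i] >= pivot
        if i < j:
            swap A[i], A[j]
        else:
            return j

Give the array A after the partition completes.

pivot=8
j stops at 7 (4), i stops at 0 (8); swap ⇒ [4, 4, 8, 4, 4, 4, 5, 8]
j stops at 6 (5), i stops at 2 (8); swap ⇒ [4, 4, 5, 4, 4, 4, 8, 8]
j stops at 5, i stops at 6; i≥j ⇒ return 5. A=[4, 4, 5, 4, 4, 4, 8, 8]

[4, 4, 5, 4, 4, 4, 8, 8]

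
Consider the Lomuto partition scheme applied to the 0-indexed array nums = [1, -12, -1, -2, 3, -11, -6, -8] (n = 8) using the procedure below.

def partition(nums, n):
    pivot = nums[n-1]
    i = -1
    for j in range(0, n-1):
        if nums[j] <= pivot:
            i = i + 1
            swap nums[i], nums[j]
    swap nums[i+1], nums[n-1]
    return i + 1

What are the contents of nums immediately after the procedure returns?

[-12, -11, -8, -2, 3, 1, -6, -1]

pivot=-8, i=-1
j=0: 1>-8, skip
j=1: -12≤-8, i=0, swap(0,1) ⇒ [-12, 1, -1, -2, 3, -11, -6, -8]
j=2: -1>-8, skip
j=3: -2>-8, skip
j=4: 3>-8, skip
j=5: -11≤-8, i=1, swap(1,5) ⇒ [-12, -11, -1, -2, 3, 1, -6, -8]
j=6: -6>-8, skip
swap(2,7) ⇒ [-12, -11, -8, -2, 3, 1, -6, -1]; return 2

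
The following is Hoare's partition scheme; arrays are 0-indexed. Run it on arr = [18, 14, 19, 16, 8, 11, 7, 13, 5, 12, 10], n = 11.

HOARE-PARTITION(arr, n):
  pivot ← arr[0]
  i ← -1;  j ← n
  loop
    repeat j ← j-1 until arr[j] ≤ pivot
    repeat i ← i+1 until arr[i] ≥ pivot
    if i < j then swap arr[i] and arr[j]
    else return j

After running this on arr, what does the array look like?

[10, 14, 12, 16, 8, 11, 7, 13, 5, 19, 18]

pivot = arr[0] = 18; i = -1, j = 11
j→10 (arr[10]=10≤18), i→0 (arr[0]=18≥18); i<j, swap → [10, 14, 19, 16, 8, 11, 7, 13, 5, 12, 18]
j→9 (arr[9]=12≤18), i→2 (arr[2]=19≥18); i<j, swap → [10, 14, 12, 16, 8, 11, 7, 13, 5, 19, 18]
j→8, i→9; i≥j, return j=8. arr = [10, 14, 12, 16, 8, 11, 7, 13, 5, 19, 18]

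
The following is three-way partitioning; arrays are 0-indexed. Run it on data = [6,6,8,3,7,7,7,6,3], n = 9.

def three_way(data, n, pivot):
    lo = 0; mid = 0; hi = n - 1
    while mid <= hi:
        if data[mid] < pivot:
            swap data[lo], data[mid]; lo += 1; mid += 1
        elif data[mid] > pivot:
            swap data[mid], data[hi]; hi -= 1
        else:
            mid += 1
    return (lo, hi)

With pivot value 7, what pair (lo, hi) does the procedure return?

lo=0 mid=0 hi=8
6<7: swap(0,0), lo=1 mid=1 ⇒ [6,6,8,3,7,7,7,6,3]
6<7: swap(1,1), lo=2 mid=2 ⇒ [6,6,8,3,7,7,7,6,3]
8>7: swap(2,8), hi=7 ⇒ [6,6,3,3,7,7,7,6,8]
3<7: swap(2,2), lo=3 mid=3 ⇒ [6,6,3,3,7,7,7,6,8]
3<7: swap(3,3), lo=4 mid=4 ⇒ [6,6,3,3,7,7,7,6,8]
7=7: mid=5
7=7: mid=6
7=7: mid=7
6<7: swap(4,7), lo=5 mid=8 ⇒ [6,6,3,3,6,7,7,7,8]
done. lo=5 hi=7; data=[6,6,3,3,6,7,7,7,8]

(5, 7)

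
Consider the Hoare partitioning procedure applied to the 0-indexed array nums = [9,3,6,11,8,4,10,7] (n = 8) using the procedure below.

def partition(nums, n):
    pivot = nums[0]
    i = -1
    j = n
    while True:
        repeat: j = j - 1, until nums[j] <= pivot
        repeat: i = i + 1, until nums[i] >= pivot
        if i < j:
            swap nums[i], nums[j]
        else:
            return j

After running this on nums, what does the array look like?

[7,3,6,4,8,11,10,9]

pivot = nums[0] = 9; i = -1, j = 8
j→7 (nums[7]=7≤9), i→0 (nums[0]=9≥9); i<j, swap → [7,3,6,11,8,4,10,9]
j→5 (nums[5]=4≤9), i→3 (nums[3]=11≥9); i<j, swap → [7,3,6,4,8,11,10,9]
j→4, i→5; i≥j, return j=4. nums = [7,3,6,4,8,11,10,9]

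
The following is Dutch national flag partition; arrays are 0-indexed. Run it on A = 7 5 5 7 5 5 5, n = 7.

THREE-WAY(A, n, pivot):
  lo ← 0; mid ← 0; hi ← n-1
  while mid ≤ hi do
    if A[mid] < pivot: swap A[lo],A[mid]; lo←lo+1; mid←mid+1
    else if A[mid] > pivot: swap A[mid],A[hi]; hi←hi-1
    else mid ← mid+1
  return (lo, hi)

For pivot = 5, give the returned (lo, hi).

(0, 4)

lo=0 mid=0 hi=6
7>5: swap(0,6), hi=5 ⇒ 5 5 5 7 5 5 7
5=5: mid=1
5=5: mid=2
5=5: mid=3
7>5: swap(3,5), hi=4 ⇒ 5 5 5 5 5 7 7
5=5: mid=4
5=5: mid=5
done. lo=0 hi=4; A=5 5 5 5 5 7 7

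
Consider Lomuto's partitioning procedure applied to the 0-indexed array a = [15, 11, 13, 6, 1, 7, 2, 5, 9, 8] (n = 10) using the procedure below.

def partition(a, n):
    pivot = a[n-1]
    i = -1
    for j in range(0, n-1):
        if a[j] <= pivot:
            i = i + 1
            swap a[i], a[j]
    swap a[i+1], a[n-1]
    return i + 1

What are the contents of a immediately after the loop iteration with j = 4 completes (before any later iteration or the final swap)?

pivot = a[9] = 8; i = -1
j=0: a[0]=15 > 8 → no swap
j=1: a[1]=11 > 8 → no swap
j=2: a[2]=13 > 8 → no swap
j=3: a[3]=6 ≤ 8 → i=0, swap a[0],a[3] → [6, 11, 13, 15, 1, 7, 2, 5, 9, 8]
j=4: a[4]=1 ≤ 8 → i=1, swap a[1],a[4] → [6, 1, 13, 15, 11, 7, 2, 5, 9, 8]
(after j=4) a = [6, 1, 13, 15, 11, 7, 2, 5, 9, 8]

[6, 1, 13, 15, 11, 7, 2, 5, 9, 8]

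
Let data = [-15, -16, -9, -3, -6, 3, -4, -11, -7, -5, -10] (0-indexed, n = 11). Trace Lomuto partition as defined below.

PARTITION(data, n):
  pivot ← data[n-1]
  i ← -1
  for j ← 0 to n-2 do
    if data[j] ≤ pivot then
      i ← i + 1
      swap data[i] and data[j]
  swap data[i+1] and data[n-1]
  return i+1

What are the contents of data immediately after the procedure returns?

[-15, -16, -11, -10, -6, 3, -4, -9, -7, -5, -3]

pivot = data[10] = -10; i = -1
j=0: data[0]=-15 ≤ -10 → i=0, swap data[0],data[0] (no change) → [-15, -16, -9, -3, -6, 3, -4, -11, -7, -5, -10]
j=1: data[1]=-16 ≤ -10 → i=1, swap data[1],data[1] (no change) → [-15, -16, -9, -3, -6, 3, -4, -11, -7, -5, -10]
j=2: data[2]=-9 > -10 → no swap
j=3: data[3]=-3 > -10 → no swap
j=4: data[4]=-6 > -10 → no swap
j=5: data[5]=3 > -10 → no swap
j=6: data[6]=-4 > -10 → no swap
j=7: data[7]=-11 ≤ -10 → i=2, swap data[2],data[7] → [-15, -16, -11, -3, -6, 3, -4, -9, -7, -5, -10]
j=8: data[8]=-7 > -10 → no swap
j=9: data[9]=-5 > -10 → no swap
final swap data[3],data[10] → [-15, -16, -11, -10, -6, 3, -4, -9, -7, -5, -3]; return 3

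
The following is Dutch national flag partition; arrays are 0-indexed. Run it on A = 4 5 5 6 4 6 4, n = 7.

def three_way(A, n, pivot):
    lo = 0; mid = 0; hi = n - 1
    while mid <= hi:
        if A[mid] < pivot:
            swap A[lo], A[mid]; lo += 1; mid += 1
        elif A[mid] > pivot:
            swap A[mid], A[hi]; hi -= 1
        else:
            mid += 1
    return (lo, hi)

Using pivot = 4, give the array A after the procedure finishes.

4 4 4 6 6 5 5

lo=0 mid=0 hi=6
4=4: mid=1
5>4: swap(1,6), hi=5 ⇒ 4 4 5 6 4 6 5
4=4: mid=2
5>4: swap(2,5), hi=4 ⇒ 4 4 6 6 4 5 5
6>4: swap(2,4), hi=3 ⇒ 4 4 4 6 6 5 5
4=4: mid=3
6>4: swap(3,3), hi=2 ⇒ 4 4 4 6 6 5 5
done. lo=0 hi=2; A=4 4 4 6 6 5 5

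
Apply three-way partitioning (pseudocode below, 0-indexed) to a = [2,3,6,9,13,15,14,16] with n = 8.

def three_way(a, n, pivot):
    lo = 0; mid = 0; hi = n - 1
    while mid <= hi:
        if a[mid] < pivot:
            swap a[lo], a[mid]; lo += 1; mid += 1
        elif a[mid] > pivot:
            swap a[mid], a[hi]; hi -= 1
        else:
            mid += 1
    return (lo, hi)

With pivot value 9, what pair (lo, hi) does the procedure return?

(3, 3)

pivot = 9; lo=0, mid=0, hi=7
a[mid]=2<9: swap a[0],a[0]; lo=1,mid=1 → [2,3,6,9,13,15,14,16]
a[mid]=3<9: swap a[1],a[1]; lo=2,mid=2 → [2,3,6,9,13,15,14,16]
a[mid]=6<9: swap a[2],a[2]; lo=3,mid=3 → [2,3,6,9,13,15,14,16]
a[mid]=9=9: mid=4
a[mid]=13>9: swap a[4],a[7]; hi=6 → [2,3,6,9,16,15,14,13]
a[mid]=16>9: swap a[4],a[6]; hi=5 → [2,3,6,9,14,15,16,13]
a[mid]=14>9: swap a[4],a[5]; hi=4 → [2,3,6,9,15,14,16,13]
a[mid]=15>9: swap a[4],a[4]; hi=3 → [2,3,6,9,15,14,16,13]
end: lo=3, hi=3; a = [2,3,6,9,15,14,16,13]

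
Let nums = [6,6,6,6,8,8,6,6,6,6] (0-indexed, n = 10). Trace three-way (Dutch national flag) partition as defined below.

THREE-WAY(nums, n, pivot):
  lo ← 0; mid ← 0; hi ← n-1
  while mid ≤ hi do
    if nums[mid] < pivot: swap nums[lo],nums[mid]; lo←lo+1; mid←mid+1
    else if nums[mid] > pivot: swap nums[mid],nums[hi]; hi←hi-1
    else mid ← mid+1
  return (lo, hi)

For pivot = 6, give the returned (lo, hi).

lo=0 mid=0 hi=9
6=6: mid=1
6=6: mid=2
6=6: mid=3
6=6: mid=4
8>6: swap(4,9), hi=8 ⇒ [6,6,6,6,6,8,6,6,6,8]
6=6: mid=5
8>6: swap(5,8), hi=7 ⇒ [6,6,6,6,6,6,6,6,8,8]
6=6: mid=6
6=6: mid=7
6=6: mid=8
done. lo=0 hi=7; nums=[6,6,6,6,6,6,6,6,8,8]

(0, 7)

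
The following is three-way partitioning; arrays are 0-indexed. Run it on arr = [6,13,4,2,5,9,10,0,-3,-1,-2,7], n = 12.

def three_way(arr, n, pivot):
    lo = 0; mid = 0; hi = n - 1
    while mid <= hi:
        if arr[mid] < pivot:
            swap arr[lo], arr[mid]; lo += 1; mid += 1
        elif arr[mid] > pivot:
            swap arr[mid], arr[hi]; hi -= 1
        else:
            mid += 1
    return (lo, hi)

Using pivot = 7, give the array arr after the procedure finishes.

pivot = 7; lo=0, mid=0, hi=11
arr[mid]=6<7: swap arr[0],arr[0]; lo=1,mid=1 → [6,13,4,2,5,9,10,0,-3,-1,-2,7]
arr[mid]=13>7: swap arr[1],arr[11]; hi=10 → [6,7,4,2,5,9,10,0,-3,-1,-2,13]
arr[mid]=7=7: mid=2
arr[mid]=4<7: swap arr[1],arr[2]; lo=2,mid=3 → [6,4,7,2,5,9,10,0,-3,-1,-2,13]
arr[mid]=2<7: swap arr[2],arr[3]; lo=3,mid=4 → [6,4,2,7,5,9,10,0,-3,-1,-2,13]
arr[mid]=5<7: swap arr[3],arr[4]; lo=4,mid=5 → [6,4,2,5,7,9,10,0,-3,-1,-2,13]
arr[mid]=9>7: swap arr[5],arr[10]; hi=9 → [6,4,2,5,7,-2,10,0,-3,-1,9,13]
arr[mid]=-2<7: swap arr[4],arr[5]; lo=5,mid=6 → [6,4,2,5,-2,7,10,0,-3,-1,9,13]
arr[mid]=10>7: swap arr[6],arr[9]; hi=8 → [6,4,2,5,-2,7,-1,0,-3,10,9,13]
arr[mid]=-1<7: swap arr[5],arr[6]; lo=6,mid=7 → [6,4,2,5,-2,-1,7,0,-3,10,9,13]
arr[mid]=0<7: swap arr[6],arr[7]; lo=7,mid=8 → [6,4,2,5,-2,-1,0,7,-3,10,9,13]
arr[mid]=-3<7: swap arr[7],arr[8]; lo=8,mid=9 → [6,4,2,5,-2,-1,0,-3,7,10,9,13]
end: lo=8, hi=8; arr = [6,4,2,5,-2,-1,0,-3,7,10,9,13]

[6,4,2,5,-2,-1,0,-3,7,10,9,13]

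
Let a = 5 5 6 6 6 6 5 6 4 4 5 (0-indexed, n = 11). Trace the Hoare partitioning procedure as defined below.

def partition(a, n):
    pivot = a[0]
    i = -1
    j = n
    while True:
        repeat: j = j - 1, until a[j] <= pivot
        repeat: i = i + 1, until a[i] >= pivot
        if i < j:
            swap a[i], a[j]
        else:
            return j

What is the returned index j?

3

pivot=5
j stops at 10 (5), i stops at 0 (5); swap ⇒ 5 5 6 6 6 6 5 6 4 4 5
j stops at 9 (4), i stops at 1 (5); swap ⇒ 5 4 6 6 6 6 5 6 4 5 5
j stops at 8 (4), i stops at 2 (6); swap ⇒ 5 4 4 6 6 6 5 6 6 5 5
j stops at 6 (5), i stops at 3 (6); swap ⇒ 5 4 4 5 6 6 6 6 6 5 5
j stops at 3, i stops at 4; i≥j ⇒ return 3. a=5 4 4 5 6 6 6 6 6 5 5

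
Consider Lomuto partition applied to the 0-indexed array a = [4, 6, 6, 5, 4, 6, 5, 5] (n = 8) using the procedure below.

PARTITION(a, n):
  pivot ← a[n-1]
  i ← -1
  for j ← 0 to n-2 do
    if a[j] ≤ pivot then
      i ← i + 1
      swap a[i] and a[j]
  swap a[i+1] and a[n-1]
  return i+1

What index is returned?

pivot = a[7] = 5; i = -1
j=0: a[0]=4 ≤ 5 → i=0, swap a[0],a[0] (no change) → [4, 6, 6, 5, 4, 6, 5, 5]
j=1: a[1]=6 > 5 → no swap
j=2: a[2]=6 > 5 → no swap
j=3: a[3]=5 ≤ 5 → i=1, swap a[1],a[3] → [4, 5, 6, 6, 4, 6, 5, 5]
j=4: a[4]=4 ≤ 5 → i=2, swap a[2],a[4] → [4, 5, 4, 6, 6, 6, 5, 5]
j=5: a[5]=6 > 5 → no swap
j=6: a[6]=5 ≤ 5 → i=3, swap a[3],a[6] → [4, 5, 4, 5, 6, 6, 6, 5]
final swap a[4],a[7] → [4, 5, 4, 5, 5, 6, 6, 6]; return 4

4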